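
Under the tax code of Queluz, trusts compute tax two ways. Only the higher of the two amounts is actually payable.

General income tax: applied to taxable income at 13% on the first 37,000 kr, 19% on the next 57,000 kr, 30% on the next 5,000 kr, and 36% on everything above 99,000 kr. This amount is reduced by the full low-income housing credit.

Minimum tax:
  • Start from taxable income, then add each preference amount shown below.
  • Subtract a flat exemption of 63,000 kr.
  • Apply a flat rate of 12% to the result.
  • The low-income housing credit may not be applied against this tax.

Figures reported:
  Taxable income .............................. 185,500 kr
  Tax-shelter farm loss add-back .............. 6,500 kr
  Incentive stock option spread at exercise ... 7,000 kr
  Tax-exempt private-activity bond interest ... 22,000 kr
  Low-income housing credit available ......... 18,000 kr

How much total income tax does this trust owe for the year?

General income tax:
  37,000 kr × 13% = 4,810 kr
  57,000 kr × 19% = 10,830 kr
  5,000 kr × 30% = 1,500 kr
  86,500 kr × 36% = 31,140 kr
  → 48,280 kr
  Less low-income housing credit 18,000 kr → 30,280 kr

Minimum tax:
  Adjusted income: 185,500 kr + 6,500 kr + 7,000 kr + 22,000 kr = 221,000 kr
  Less exemption 63,000 kr → base 158,000 kr
  158,000 kr × 12% = 18,960 kr

30,280 kr > 18,960 kr, so the general income tax governs.

30,280 kr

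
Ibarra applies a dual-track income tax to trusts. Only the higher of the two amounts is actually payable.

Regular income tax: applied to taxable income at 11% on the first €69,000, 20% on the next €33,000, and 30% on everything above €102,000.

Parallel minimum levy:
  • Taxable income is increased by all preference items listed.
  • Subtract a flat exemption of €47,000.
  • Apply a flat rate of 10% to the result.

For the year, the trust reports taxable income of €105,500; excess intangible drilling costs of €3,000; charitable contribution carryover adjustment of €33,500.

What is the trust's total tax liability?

Parallel minimum levy:
  Adjusted income: €105,500 + €3,000 + €33,500 = €142,000
  Less exemption €47,000 → base €95,000
  €95,000 × 10% = €9,500

Regular income tax:
  €69,000 × 11% = €7,590
  €33,000 × 20% = €6,600
  €3,500 × 30% = €1,050
  → €15,240

€15,240 > €9,500, so the regular income tax governs.

€15,240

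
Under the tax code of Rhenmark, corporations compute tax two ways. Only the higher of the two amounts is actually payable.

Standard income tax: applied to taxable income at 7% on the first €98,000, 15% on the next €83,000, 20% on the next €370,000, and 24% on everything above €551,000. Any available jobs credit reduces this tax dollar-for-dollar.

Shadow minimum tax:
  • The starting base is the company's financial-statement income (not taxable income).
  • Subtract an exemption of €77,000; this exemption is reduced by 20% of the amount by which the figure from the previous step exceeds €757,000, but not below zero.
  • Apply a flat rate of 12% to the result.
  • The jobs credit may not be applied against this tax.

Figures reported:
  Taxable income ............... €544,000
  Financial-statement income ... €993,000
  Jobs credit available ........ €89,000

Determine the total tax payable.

Standard income tax:
  €98,000 × 7% = €6,860
  €83,000 × 15% = €12,450
  €363,000 × 20% = €72,600
  → €91,910
  Less jobs credit €89,000 → €2,910

Shadow minimum tax:
  Base (financial-statement income): €993,000
  Exemption: €77,000 − 20% × (€993,000 − €757,000) = €77,000 − €47,200 = €29,800
  Base: €993,000 − €29,800 = €963,200
  €963,200 × 12% = €115,584

€115,584 > €2,910, so the shadow minimum tax is the binding amount.

€115,584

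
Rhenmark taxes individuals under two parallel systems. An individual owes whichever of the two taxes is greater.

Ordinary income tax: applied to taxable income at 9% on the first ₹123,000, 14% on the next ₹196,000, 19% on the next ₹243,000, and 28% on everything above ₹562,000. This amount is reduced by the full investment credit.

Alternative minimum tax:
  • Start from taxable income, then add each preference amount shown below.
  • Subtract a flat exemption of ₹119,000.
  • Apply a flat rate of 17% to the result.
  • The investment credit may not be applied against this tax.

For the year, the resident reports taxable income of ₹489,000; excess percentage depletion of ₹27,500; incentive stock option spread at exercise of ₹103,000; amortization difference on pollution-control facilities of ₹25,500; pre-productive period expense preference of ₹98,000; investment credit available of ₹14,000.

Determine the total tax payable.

Ordinary income tax:
  ₹123,000 × 9% = ₹11,070
  ₹196,000 × 14% = ₹27,440
  ₹170,000 × 19% = ₹32,300
  → ₹70,810
  Less investment credit ₹14,000 → ₹56,810

Alternative minimum tax:
  Adjusted income: ₹489,000 + ₹27,500 + ₹103,000 + ₹25,500 + ₹98,000 = ₹743,000
  Less exemption ₹119,000 → base ₹624,000
  ₹624,000 × 17% = ₹106,080

₹106,080 > ₹56,810, so the alternative minimum tax is the binding amount.

₹106,080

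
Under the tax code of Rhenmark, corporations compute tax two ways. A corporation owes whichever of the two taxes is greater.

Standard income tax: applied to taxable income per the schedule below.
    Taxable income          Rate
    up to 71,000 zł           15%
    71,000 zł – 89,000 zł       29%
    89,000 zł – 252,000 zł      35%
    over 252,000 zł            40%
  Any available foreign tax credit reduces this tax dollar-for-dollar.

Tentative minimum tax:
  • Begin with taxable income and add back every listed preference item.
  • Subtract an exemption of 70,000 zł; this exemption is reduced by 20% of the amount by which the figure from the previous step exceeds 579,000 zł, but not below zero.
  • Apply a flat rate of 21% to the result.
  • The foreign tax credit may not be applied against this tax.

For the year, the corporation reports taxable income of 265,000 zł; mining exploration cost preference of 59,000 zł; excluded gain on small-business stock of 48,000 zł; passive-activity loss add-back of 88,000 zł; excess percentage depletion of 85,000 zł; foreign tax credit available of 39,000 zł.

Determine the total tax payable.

Tentative minimum tax:
  Adjusted income: 265,000 zł + 59,000 zł + 48,000 zł + 88,000 zł + 85,000 zł = 545,000 zł
  Exemption: 545,000 zł ≤ 579,000 zł, so full 70,000 zł applies
  Base: 545,000 zł − 70,000 zł = 475,000 zł
  475,000 zł × 21% = 99,750 zł

Standard income tax:
  71,000 zł × 15% = 10,650 zł
  18,000 zł × 29% = 5,220 zł
  163,000 zł × 35% = 57,050 zł
  13,000 zł × 40% = 5,200 zł
  → 78,120 zł
  Less foreign tax credit 39,000 zł → 39,120 zł

99,750 zł > 39,120 zł, so the tentative minimum tax is the binding amount.

99,750 zł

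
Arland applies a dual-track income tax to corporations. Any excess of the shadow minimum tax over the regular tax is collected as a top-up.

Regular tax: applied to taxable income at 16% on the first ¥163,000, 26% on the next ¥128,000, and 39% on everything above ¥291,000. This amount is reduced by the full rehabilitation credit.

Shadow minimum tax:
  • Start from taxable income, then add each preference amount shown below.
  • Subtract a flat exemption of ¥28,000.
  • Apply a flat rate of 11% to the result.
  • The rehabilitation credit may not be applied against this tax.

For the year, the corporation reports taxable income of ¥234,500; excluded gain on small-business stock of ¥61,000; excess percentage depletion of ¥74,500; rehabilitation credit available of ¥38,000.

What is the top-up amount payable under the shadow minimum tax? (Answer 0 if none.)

Shadow minimum tax:
  Adjusted income: ¥234,500 + ¥61,000 + ¥74,500 = ¥370,000
  Less exemption ¥28,000 → base ¥342,000
  ¥342,000 × 11% = ¥37,620

Regular tax:
  ¥163,000 × 16% = ¥26,080
  ¥71,500 × 26% = ¥18,590
  → ¥44,670
  Less rehabilitation credit ¥38,000 → ¥6,670

Excess of shadow minimum tax over regular tax: ¥37,620 − ¥6,670 = ¥30,950.

¥30,950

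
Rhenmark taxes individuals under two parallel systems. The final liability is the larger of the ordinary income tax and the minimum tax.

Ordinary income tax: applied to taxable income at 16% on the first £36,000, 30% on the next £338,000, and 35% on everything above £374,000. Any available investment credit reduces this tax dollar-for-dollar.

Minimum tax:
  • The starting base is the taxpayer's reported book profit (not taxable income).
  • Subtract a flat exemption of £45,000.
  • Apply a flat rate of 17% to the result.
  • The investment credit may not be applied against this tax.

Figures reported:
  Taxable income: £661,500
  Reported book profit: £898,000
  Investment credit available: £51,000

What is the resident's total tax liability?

Minimum tax:
  Base (reported book profit): £898,000
  Less exemption £45,000 → base £853,000
  £853,000 × 17% = £145,010

Ordinary income tax:
  £36,000 × 16% = £5,760
  £338,000 × 30% = £101,400
  £287,500 × 35% = £100,625
  → £207,785
  Less investment credit £51,000 → £156,785

£156,785 > £145,010, so the ordinary income tax governs.

£156,785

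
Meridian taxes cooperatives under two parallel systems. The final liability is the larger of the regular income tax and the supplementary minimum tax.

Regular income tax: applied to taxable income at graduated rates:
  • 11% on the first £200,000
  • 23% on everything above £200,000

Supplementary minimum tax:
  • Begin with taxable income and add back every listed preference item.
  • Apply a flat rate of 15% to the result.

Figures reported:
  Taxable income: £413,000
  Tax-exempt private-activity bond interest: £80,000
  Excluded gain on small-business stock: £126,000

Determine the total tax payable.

£92,850

Regular income tax:
  £200,000 × 11% = £22,000
  £213,000 × 23% = £48,990
  → £70,990

Supplementary minimum tax:
  Adjusted income: £413,000 + £80,000 + £126,000 = £619,000
  £619,000 × 15% = £92,850

£92,850 > £70,990, so the supplementary minimum tax is the binding amount.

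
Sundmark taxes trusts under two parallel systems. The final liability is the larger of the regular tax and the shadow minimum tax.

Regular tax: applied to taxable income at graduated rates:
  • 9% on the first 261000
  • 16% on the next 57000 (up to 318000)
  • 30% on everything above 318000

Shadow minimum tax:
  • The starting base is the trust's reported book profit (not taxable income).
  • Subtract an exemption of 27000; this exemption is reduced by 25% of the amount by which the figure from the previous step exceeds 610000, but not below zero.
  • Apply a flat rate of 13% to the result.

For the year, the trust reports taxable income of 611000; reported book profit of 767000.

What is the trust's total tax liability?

120510

Shadow minimum tax:
  Base (reported book profit): 767000
  Exemption: 25% × (767000 − 610000) = 39250 ≥ 27000, so the exemption is fully phased out
  Base: 767000 − 0 = 767000
  767000 × 13% = 99710

Regular tax:
  261000 × 9% = 23490
  57000 × 16% = 9120
  293000 × 30% = 87900
  → 120510

120510 > 99710, so the regular tax governs.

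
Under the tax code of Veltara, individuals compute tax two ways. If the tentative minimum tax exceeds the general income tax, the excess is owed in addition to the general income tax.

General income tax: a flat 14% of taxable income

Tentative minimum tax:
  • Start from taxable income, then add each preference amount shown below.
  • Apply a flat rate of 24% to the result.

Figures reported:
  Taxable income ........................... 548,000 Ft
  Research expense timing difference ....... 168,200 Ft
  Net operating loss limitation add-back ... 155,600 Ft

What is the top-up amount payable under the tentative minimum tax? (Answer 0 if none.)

Tentative minimum tax:
  Adjusted income: 548,000 Ft + 168,200 Ft + 155,600 Ft = 871,800 Ft
  871,800 Ft × 24% = 209,232 Ft

General income tax:
  548,000 Ft × 14% = 76,720 Ft

Excess of tentative minimum tax over general income tax: 209,232 Ft − 76,720 Ft = 132,512 Ft.

132,512 Ft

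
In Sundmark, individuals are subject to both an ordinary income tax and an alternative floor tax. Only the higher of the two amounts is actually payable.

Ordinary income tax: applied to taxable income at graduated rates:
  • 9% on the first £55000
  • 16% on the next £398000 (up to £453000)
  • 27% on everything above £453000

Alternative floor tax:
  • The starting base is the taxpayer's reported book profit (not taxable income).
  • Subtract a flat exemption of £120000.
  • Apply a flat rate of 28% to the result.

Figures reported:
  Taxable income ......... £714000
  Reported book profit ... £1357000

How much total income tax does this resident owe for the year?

£346360

Ordinary income tax:
  £55000 × 9% = £4950
  £398000 × 16% = £63680
  £261000 × 27% = £70470
  → £139100

Alternative floor tax:
  Base (reported book profit): £1357000
  Less exemption £120000 → base £1237000
  £1237000 × 28% = £346360

£346360 > £139100, so the alternative floor tax is the binding amount.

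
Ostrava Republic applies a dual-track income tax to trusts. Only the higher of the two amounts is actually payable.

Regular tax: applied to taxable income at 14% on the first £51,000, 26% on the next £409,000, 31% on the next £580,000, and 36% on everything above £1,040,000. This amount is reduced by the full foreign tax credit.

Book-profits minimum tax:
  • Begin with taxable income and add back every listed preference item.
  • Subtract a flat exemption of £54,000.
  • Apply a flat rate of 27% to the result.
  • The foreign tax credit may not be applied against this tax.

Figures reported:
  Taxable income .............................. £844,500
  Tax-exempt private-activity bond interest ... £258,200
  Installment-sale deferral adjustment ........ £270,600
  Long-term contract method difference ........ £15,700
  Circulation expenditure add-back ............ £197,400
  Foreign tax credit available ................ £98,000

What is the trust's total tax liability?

Book-profits minimum tax:
  Adjusted income: £844,500 + £258,200 + £270,600 + £15,700 + £197,400 = £1,586,400
  Less exemption £54,000 → base £1,532,400
  £1,532,400 × 27% = £413,748

Regular tax:
  £51,000 × 14% = £7,140
  £409,000 × 26% = £106,340
  £384,500 × 31% = £119,195
  → £232,675
  Less foreign tax credit £98,000 → £134,675

£413,748 > £134,675, so the book-profits minimum tax is the binding amount.

£413,748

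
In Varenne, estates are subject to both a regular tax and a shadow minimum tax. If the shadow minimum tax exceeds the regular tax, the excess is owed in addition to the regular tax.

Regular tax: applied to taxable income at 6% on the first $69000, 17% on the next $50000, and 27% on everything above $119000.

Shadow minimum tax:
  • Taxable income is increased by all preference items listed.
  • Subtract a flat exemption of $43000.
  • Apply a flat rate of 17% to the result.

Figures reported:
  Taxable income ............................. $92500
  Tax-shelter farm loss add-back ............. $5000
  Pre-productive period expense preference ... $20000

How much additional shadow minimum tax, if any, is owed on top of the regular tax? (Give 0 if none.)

$4530

Regular tax:
  $69000 × 6% = $4140
  $23500 × 17% = $3995
  → $8135

Shadow minimum tax:
  Adjusted income: $92500 + $5000 + $20000 = $117500
  Less exemption $43000 → base $74500
  $74500 × 17% = $12665

Excess of shadow minimum tax over regular tax: $12665 − $8135 = $4530.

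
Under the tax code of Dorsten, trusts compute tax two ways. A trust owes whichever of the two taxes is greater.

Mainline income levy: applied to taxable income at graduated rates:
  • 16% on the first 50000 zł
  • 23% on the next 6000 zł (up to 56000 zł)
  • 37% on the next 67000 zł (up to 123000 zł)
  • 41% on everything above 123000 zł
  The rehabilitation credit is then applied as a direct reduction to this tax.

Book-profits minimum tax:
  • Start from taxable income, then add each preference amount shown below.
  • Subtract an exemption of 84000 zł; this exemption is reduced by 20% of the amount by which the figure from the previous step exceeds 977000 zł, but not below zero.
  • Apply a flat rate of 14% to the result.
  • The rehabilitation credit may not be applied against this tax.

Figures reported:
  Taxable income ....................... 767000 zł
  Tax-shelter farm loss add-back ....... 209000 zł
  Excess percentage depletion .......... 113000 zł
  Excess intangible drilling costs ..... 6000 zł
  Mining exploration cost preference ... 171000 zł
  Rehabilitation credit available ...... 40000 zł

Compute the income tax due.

Mainline income levy:
  50000 zł × 16% = 8000 zł
  6000 zł × 23% = 1380 zł
  67000 zł × 37% = 24790 zł
  644000 zł × 41% = 264040 zł
  → 298210 zł
  Less rehabilitation credit 40000 zł → 258210 zł

Book-profits minimum tax:
  Adjusted income: 767000 zł + 209000 zł + 113000 zł + 6000 zł + 171000 zł = 1266000 zł
  Exemption: 84000 zł − 20% × (1266000 zł − 977000 zł) = 84000 zł − 57800 zł = 26200 zł
  Base: 1266000 zł − 26200 zł = 1239800 zł
  1239800 zł × 14% = 173572 zł

258210 zł > 173572 zł, so the mainline income levy governs.

258210 zł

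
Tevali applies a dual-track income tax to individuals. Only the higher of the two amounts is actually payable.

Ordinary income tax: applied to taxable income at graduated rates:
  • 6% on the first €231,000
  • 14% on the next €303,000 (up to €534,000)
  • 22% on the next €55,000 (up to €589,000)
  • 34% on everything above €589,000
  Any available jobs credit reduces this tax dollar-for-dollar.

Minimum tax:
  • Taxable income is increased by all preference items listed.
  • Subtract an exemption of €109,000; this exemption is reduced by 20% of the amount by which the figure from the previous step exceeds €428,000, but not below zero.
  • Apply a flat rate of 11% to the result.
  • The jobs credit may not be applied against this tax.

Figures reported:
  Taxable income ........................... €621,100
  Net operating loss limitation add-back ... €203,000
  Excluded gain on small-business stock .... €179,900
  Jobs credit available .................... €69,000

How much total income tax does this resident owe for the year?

€110,440

Minimum tax:
  Adjusted income: €621,100 + €203,000 + €179,900 = €1,004,000
  Exemption: 20% × (€1,004,000 − €428,000) = €115,200 ≥ €109,000, so the exemption is fully phased out
  Base: €1,004,000 − €0 = €1,004,000
  €1,004,000 × 11% = €110,440

Ordinary income tax:
  €231,000 × 6% = €13,860
  €303,000 × 14% = €42,420
  €55,000 × 22% = €12,100
  €32,100 × 34% = €10,914
  → €79,294
  Less jobs credit €69,000 → €10,294

€110,440 > €10,294, so the minimum tax is the binding amount.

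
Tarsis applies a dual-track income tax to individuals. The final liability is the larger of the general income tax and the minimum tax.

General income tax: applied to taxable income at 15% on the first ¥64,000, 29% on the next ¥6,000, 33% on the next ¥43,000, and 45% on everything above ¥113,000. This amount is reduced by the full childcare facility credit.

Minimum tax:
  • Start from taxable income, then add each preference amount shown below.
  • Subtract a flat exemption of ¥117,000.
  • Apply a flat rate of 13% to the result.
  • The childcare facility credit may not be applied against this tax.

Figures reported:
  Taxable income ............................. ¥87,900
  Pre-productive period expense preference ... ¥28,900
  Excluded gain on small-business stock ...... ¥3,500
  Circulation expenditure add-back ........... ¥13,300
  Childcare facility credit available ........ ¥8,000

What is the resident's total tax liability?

Minimum tax:
  Adjusted income: ¥87,900 + ¥28,900 + ¥3,500 + ¥13,300 = ¥133,600
  Less exemption ¥117,000 → base ¥16,600
  ¥16,600 × 13% = ¥2,158

General income tax:
  ¥64,000 × 15% = ¥9,600
  ¥6,000 × 29% = ¥1,740
  ¥17,900 × 33% = ¥5,907
  → ¥17,247
  Less childcare facility credit ¥8,000 → ¥9,247

¥9,247 > ¥2,158, so the general income tax governs.

¥9,247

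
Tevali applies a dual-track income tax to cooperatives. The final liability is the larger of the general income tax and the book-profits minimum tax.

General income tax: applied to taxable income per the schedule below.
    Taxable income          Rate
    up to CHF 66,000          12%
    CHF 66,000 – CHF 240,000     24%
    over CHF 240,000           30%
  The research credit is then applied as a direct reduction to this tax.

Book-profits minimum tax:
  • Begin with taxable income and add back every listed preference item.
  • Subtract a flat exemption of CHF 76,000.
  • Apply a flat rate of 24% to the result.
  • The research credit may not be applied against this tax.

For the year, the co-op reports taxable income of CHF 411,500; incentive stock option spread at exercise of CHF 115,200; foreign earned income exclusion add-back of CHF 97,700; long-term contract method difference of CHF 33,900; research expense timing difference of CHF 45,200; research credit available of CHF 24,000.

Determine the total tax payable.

CHF 150,600

Book-profits minimum tax:
  Adjusted income: CHF 411,500 + CHF 115,200 + CHF 97,700 + CHF 33,900 + CHF 45,200 = CHF 703,500
  Less exemption CHF 76,000 → base CHF 627,500
  CHF 627,500 × 24% = CHF 150,600

General income tax:
  CHF 66,000 × 12% = CHF 7,920
  CHF 174,000 × 24% = CHF 41,760
  CHF 171,500 × 30% = CHF 51,450
  → CHF 101,130
  Less research credit CHF 24,000 → CHF 77,130

CHF 150,600 > CHF 77,130, so the book-profits minimum tax is the binding amount.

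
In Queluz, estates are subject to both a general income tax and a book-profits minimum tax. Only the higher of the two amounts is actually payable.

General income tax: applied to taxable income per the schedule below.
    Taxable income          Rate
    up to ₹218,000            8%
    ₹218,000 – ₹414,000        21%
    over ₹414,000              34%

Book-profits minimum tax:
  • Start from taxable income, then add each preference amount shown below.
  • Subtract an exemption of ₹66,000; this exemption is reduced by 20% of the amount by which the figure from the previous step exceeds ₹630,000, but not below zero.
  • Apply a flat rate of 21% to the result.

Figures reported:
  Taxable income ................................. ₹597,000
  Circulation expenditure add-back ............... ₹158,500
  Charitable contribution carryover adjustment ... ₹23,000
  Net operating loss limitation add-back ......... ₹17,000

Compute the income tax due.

Book-profits minimum tax:
  Adjusted income: ₹597,000 + ₹158,500 + ₹23,000 + ₹17,000 = ₹795,500
  Exemption: ₹66,000 − 20% × (₹795,500 − ₹630,000) = ₹66,000 − ₹33,100 = ₹32,900
  Base: ₹795,500 − ₹32,900 = ₹762,600
  ₹762,600 × 21% = ₹160,146

General income tax:
  ₹218,000 × 8% = ₹17,440
  ₹196,000 × 21% = ₹41,160
  ₹183,000 × 34% = ₹62,220
  → ₹120,820

₹160,146 > ₹120,820, so the book-profits minimum tax is the binding amount.

₹160,146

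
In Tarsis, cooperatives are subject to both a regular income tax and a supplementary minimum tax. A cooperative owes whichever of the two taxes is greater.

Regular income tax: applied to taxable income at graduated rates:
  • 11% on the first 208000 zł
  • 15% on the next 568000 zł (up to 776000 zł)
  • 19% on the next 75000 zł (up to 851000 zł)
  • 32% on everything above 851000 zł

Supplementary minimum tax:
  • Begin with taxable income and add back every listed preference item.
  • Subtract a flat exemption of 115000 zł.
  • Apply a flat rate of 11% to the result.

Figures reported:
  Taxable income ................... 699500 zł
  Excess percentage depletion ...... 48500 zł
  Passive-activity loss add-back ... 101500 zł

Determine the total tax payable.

96605 zł

Supplementary minimum tax:
  Adjusted income: 699500 zł + 48500 zł + 101500 zł = 849500 zł
  Less exemption 115000 zł → base 734500 zł
  734500 zł × 11% = 80795 zł

Regular income tax:
  208000 zł × 11% = 22880 zł
  491500 zł × 15% = 73725 zł
  → 96605 zł

96605 zł > 80795 zł, so the regular income tax governs.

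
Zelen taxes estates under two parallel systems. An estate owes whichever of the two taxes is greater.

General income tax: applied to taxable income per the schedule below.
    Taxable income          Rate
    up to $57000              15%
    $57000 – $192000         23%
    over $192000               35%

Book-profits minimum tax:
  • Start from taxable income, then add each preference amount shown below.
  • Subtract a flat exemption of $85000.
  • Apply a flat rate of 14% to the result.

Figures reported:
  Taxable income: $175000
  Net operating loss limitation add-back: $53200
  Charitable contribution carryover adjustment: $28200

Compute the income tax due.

$35690

Book-profits minimum tax:
  Adjusted income: $175000 + $53200 + $28200 = $256400
  Less exemption $85000 → base $171400
  $171400 × 14% = $23996

General income tax:
  $57000 × 15% = $8550
  $118000 × 23% = $27140
  → $35690

$35690 > $23996, so the general income tax governs.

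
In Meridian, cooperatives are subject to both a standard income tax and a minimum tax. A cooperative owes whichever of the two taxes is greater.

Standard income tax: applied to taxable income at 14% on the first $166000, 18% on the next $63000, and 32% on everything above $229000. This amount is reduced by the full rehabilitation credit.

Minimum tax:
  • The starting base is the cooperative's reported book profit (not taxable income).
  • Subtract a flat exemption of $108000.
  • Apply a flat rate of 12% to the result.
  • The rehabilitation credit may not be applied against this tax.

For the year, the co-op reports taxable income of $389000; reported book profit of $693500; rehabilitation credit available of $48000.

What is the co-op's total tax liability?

Minimum tax:
  Base (reported book profit): $693500
  Less exemption $108000 → base $585500
  $585500 × 12% = $70260

Standard income tax:
  $166000 × 14% = $23240
  $63000 × 18% = $11340
  $160000 × 32% = $51200
  → $85780
  Less rehabilitation credit $48000 → $37780

$70260 > $37780, so the minimum tax is the binding amount.

$70260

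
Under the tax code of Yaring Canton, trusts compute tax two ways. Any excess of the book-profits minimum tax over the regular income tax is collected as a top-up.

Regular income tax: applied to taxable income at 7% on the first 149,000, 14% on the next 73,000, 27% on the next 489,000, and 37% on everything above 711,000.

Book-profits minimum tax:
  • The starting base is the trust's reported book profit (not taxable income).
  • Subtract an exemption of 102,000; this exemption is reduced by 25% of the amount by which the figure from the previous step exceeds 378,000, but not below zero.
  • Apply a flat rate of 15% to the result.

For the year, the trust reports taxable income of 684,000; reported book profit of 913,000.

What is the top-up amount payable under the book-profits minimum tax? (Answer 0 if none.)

0

Book-profits minimum tax:
  Base (reported book profit): 913,000
  Exemption: 25% × (913,000 − 378,000) = 133,750 ≥ 102,000, so the exemption is fully phased out
  Base: 913,000 − 0 = 913,000
  913,000 × 15% = 136,950

Regular income tax:
  149,000 × 7% = 10,430
  73,000 × 14% = 10,220
  462,000 × 27% = 124,740
  → 145,390

136,950 ≤ 145,390, so no add-on is due.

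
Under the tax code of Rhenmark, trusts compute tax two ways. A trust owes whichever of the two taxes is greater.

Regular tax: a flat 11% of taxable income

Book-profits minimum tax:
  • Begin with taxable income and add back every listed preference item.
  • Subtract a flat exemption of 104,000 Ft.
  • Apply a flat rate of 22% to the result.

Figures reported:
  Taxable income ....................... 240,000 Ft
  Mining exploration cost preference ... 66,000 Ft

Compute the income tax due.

44,440 Ft

Regular tax:
  240,000 Ft × 11% = 26,400 Ft

Book-profits minimum tax:
  Adjusted income: 240,000 Ft + 66,000 Ft = 306,000 Ft
  Less exemption 104,000 Ft → base 202,000 Ft
  202,000 Ft × 22% = 44,440 Ft

44,440 Ft > 26,400 Ft, so the book-profits minimum tax is the binding amount.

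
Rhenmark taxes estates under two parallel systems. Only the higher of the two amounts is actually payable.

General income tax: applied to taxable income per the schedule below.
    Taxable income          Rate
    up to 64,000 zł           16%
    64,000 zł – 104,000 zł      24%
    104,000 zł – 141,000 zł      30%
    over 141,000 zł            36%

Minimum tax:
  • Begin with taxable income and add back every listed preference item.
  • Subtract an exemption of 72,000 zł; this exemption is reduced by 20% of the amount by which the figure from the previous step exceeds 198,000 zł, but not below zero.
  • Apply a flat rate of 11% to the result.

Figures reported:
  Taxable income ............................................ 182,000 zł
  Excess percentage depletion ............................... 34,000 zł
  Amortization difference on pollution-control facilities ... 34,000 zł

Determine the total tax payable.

General income tax:
  64,000 zł × 16% = 10,240 zł
  40,000 zł × 24% = 9,600 zł
  37,000 zł × 30% = 11,100 zł
  41,000 zł × 36% = 14,760 zł
  → 45,700 zł

Minimum tax:
  Adjusted income: 182,000 zł + 34,000 zł + 34,000 zł = 250,000 zł
  Exemption: 72,000 zł − 20% × (250,000 zł − 198,000 zł) = 72,000 zł − 10,400 zł = 61,600 zł
  Base: 250,000 zł − 61,600 zł = 188,400 zł
  188,400 zł × 11% = 20,724 zł

45,700 zł > 20,724 zł, so the general income tax governs.

45,700 zł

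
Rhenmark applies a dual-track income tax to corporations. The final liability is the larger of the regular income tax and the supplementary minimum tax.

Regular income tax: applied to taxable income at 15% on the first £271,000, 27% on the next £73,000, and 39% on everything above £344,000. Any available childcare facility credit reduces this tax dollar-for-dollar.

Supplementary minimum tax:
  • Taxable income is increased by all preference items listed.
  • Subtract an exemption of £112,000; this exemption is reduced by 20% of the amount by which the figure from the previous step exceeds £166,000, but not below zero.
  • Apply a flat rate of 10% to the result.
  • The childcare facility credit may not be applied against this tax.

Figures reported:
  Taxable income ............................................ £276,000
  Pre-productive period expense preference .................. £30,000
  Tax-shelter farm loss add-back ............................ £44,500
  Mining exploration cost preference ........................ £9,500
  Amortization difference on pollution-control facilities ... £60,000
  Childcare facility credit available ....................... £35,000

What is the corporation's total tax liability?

Regular income tax:
  £271,000 × 15% = £40,650
  £5,000 × 27% = £1,350
  → £42,000
  Less childcare facility credit £35,000 → £7,000

Supplementary minimum tax:
  Adjusted income: £276,000 + £30,000 + £44,500 + £9,500 + £60,000 = £420,000
  Exemption: £112,000 − 20% × (£420,000 − £166,000) = £112,000 − £50,800 = £61,200
  Base: £420,000 − £61,200 = £358,800
  £358,800 × 10% = £35,880

£35,880 > £7,000, so the supplementary minimum tax is the binding amount.

£35,880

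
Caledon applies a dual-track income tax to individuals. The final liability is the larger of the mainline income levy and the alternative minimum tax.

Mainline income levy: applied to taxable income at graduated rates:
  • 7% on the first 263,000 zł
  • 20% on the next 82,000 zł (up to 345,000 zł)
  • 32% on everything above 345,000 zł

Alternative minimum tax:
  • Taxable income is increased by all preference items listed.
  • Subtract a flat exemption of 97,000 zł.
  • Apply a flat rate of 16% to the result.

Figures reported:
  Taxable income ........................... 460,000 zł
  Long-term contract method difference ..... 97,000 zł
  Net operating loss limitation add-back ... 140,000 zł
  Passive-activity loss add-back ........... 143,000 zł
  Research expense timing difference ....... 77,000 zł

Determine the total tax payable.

131,200 zł

Mainline income levy:
  263,000 zł × 7% = 18,410 zł
  82,000 zł × 20% = 16,400 zł
  115,000 zł × 32% = 36,800 zł
  → 71,610 zł

Alternative minimum tax:
  Adjusted income: 460,000 zł + 97,000 zł + 140,000 zł + 143,000 zł + 77,000 zł = 917,000 zł
  Less exemption 97,000 zł → base 820,000 zł
  820,000 zł × 16% = 131,200 zł

131,200 zł > 71,610 zł, so the alternative minimum tax is the binding amount.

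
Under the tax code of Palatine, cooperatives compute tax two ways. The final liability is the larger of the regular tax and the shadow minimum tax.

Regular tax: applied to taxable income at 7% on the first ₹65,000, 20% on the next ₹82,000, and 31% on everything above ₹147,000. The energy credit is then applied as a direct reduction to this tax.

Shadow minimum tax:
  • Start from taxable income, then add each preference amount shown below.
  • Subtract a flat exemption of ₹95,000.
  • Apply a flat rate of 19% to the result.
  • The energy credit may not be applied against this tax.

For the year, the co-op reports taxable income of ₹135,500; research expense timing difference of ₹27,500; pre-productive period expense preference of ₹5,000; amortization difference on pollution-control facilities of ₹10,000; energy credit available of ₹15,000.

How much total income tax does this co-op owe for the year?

₹15,770

Shadow minimum tax:
  Adjusted income: ₹135,500 + ₹27,500 + ₹5,000 + ₹10,000 = ₹178,000
  Less exemption ₹95,000 → base ₹83,000
  ₹83,000 × 19% = ₹15,770

Regular tax:
  ₹65,000 × 7% = ₹4,550
  ₹70,500 × 20% = ₹14,100
  → ₹18,650
  Less energy credit ₹15,000 → ₹3,650

₹15,770 > ₹3,650, so the shadow minimum tax is the binding amount.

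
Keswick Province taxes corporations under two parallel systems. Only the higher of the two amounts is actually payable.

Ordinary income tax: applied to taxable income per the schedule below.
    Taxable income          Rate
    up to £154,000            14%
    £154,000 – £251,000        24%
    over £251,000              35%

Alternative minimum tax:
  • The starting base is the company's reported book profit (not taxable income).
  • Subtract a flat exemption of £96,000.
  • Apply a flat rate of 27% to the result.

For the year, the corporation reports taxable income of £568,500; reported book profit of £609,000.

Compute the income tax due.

£155,965

Alternative minimum tax:
  Base (reported book profit): £609,000
  Less exemption £96,000 → base £513,000
  £513,000 × 27% = £138,510

Ordinary income tax:
  £154,000 × 14% = £21,560
  £97,000 × 24% = £23,280
  £317,500 × 35% = £111,125
  → £155,965

£155,965 > £138,510, so the ordinary income tax governs.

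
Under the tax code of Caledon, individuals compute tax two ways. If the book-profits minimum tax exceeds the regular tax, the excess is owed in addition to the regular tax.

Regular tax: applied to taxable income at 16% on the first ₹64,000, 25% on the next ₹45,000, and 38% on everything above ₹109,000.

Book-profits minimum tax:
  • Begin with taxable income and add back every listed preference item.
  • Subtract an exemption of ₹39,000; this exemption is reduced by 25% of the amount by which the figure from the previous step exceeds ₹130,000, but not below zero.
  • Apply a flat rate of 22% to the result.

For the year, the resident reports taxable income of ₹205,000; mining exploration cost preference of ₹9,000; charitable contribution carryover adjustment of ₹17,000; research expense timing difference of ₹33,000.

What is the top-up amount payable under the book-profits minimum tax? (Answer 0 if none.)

₹0

Regular tax:
  ₹64,000 × 16% = ₹10,240
  ₹45,000 × 25% = ₹11,250
  ₹96,000 × 38% = ₹36,480
  → ₹57,970

Book-profits minimum tax:
  Adjusted income: ₹205,000 + ₹9,000 + ₹17,000 + ₹33,000 = ₹264,000
  Exemption: ₹39,000 − 25% × (₹264,000 − ₹130,000) = ₹39,000 − ₹33,500 = ₹5,500
  Base: ₹264,000 − ₹5,500 = ₹258,500
  ₹258,500 × 22% = ₹56,870

₹56,870 ≤ ₹57,970, so no add-on is due.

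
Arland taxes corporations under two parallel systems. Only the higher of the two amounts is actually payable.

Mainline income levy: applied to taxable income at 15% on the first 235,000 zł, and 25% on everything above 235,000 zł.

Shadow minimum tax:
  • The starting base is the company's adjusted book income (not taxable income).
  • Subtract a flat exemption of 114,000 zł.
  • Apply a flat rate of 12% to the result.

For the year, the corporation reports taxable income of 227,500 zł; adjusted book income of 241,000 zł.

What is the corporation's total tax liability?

Shadow minimum tax:
  Base (adjusted book income): 241,000 zł
  Less exemption 114,000 zł → base 127,000 zł
  127,000 zł × 12% = 15,240 zł

Mainline income levy:
  227,500 zł × 15% = 34,125 zł

34,125 zł > 15,240 zł, so the mainline income levy governs.

34,125 zł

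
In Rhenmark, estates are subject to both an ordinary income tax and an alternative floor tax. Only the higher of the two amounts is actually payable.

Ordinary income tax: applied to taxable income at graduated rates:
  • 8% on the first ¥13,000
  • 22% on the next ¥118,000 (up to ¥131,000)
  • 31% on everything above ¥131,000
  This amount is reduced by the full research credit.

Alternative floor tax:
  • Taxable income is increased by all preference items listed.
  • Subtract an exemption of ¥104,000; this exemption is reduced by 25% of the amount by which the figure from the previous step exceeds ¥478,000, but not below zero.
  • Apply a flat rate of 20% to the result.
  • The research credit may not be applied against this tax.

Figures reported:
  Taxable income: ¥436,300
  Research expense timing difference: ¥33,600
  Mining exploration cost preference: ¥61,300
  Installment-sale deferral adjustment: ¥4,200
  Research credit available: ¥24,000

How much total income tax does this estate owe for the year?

Alternative floor tax:
  Adjusted income: ¥436,300 + ¥33,600 + ¥61,300 + ¥4,200 = ¥535,400
  Exemption: ¥104,000 − 25% × (¥535,400 − ¥478,000) = ¥104,000 − ¥14,350 = ¥89,650
  Base: ¥535,400 − ¥89,650 = ¥445,750
  ¥445,750 × 20% = ¥89,150

Ordinary income tax:
  ¥13,000 × 8% = ¥1,040
  ¥118,000 × 22% = ¥25,960
  ¥305,300 × 31% = ¥94,643
  → ¥121,643
  Less research credit ¥24,000 → ¥97,643

¥97,643 > ¥89,150, so the ordinary income tax governs.

¥97,643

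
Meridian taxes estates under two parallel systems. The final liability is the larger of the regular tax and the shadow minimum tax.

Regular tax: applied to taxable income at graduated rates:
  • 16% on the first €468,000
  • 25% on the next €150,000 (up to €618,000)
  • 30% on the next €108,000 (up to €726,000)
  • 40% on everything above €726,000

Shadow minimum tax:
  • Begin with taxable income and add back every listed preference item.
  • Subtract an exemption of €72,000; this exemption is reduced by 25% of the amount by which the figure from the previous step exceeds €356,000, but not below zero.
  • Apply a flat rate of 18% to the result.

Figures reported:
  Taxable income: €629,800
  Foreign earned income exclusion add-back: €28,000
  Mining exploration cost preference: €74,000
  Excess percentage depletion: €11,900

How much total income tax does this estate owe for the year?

€133,866

Regular tax:
  €468,000 × 16% = €74,880
  €150,000 × 25% = €37,500
  €11,800 × 30% = €3,540
  → €115,920

Shadow minimum tax:
  Adjusted income: €629,800 + €28,000 + €74,000 + €11,900 = €743,700
  Exemption: 25% × (€743,700 − €356,000) = €96,925 ≥ €72,000, so the exemption is fully phased out
  Base: €743,700 − €0 = €743,700
  €743,700 × 18% = €133,866

€133,866 > €115,920, so the shadow minimum tax is the binding amount.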